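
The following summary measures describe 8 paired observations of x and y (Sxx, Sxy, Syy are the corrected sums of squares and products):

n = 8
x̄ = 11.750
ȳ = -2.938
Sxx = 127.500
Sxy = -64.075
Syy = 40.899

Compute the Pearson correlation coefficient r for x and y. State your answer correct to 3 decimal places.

r = Sxy/√(Sxx·Syy) = -64.075/√(5214.6225) = -64.075/72.212343 = -0.887314

-0.887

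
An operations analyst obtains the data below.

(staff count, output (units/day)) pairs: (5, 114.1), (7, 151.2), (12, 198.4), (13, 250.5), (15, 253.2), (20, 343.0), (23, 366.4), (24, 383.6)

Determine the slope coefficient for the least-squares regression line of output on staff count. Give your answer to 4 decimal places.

n = 8, Σx = 119, Σy = 2060.4, Σxy = 35557.8, Σx² = 2117
Sxx = Σx² − (Σx)²/n = 2117 − 1770.125 = 346.875
Sxy = Σxy − (Σx)(Σy)/n = 35557.8 − 30648.45 = 4909.35
b = Sxy/Sxx = 4909.35/346.875 = 14.153081

14.1531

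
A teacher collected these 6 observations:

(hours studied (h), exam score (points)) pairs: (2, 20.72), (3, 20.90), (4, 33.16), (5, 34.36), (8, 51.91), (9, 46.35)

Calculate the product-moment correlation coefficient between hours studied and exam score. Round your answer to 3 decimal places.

n = 6, Σx = 31, Σy = 207.4, Σxy = 1241.01, Σx² = 199, Σy² = 7989.2942
Sxx = Σx² − (Σx)²/n = 199 − 160.166667 = 38.833333
Sxy = Σxy − (Σx)(Σy)/n = 1241.01 − 1071.566667 = 169.443333
Syy = Σy² − (Σy)²/n = 7989.2942 − 7169.126667 = 820.167533
r = Sxy/√(Sxx·Syy) = 169.443333/√(31849.839211) = 169.443333/178.465232 = 0.949447

0.949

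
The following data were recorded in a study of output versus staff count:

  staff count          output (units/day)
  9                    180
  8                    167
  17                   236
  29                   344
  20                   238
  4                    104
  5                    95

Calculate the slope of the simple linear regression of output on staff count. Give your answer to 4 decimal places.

9.2100

n = 7, Σx = 92, Σy = 1364, Σxy = 22595, Σx² = 1716
Sxx = Σx² − (Σx)²/n = 1716 − 1209.142857 = 506.857143
Sxy = Σxy − (Σx)(Σy)/n = 22595 − 17926.857143 = 4668.142857
b = Sxy/Sxx = 4668.142857/506.857143 = 9.209977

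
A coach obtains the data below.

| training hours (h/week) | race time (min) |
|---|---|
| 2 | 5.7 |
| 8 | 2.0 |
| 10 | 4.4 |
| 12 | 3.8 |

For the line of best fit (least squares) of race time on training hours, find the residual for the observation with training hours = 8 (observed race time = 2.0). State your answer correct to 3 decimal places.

n = 4, Σx = 32, Σy = 15.9, Σxy = 117, Σx² = 312
Sxx = Σx² − (Σx)²/n = 312 − 256 = 56
Sxy = Σxy − (Σx)(Σy)/n = 117 − 127.2 = -10.2
b = Sxy/Sxx = -10.2/56 = -0.182143
a = ȳ − b·x̄ = 3.975 − (-0.182143)·8 = 5.432143
ŷ(8) = 5.432143 + (-0.182143)·8 = 3.975
residual = y − ŷ = 2.0 − 3.975 = -1.975

-1.975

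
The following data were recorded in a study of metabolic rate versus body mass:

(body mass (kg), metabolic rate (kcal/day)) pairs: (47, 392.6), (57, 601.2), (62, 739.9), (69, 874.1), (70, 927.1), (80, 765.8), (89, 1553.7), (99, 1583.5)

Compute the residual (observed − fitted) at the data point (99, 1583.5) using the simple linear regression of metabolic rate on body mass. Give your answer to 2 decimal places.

19.24

n = 8, Σx = 573, Σy = 7437.9, Σxy = 580114.1, Σx² = 43085
Sxx = Σx² − (Σx)²/n = 43085 − 41041.125 = 2043.875
Sxy = Σxy − (Σx)(Σy)/n = 580114.1 − 532739.5875 = 47374.5125
b = Sxy/Sxx = 47374.5125/2043.875 = 23.178772
a = ȳ − b·x̄ = 929.7375 − 23.178772·71.625 = -730.442040
ŷ(99) = -730.442040 + 23.178772·99 = 1564.256382
residual = y − ŷ = 1583.5 − 1564.256382 = 19.243618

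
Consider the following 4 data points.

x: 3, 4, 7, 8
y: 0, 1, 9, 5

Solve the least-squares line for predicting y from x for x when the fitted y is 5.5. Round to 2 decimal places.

n = 4, Σx = 22, Σy = 15, Σxy = 107, Σx² = 138
Sxx = Σx² − (Σx)²/n = 138 − 121 = 17
Sxy = Σxy − (Σx)(Σy)/n = 107 − 82.5 = 24.5
b = Sxy/Sxx = 24.5/17 = 1.441176
a = ȳ − b·x̄ = 3.75 − 1.441176·5.5 = -4.176471
Set a + b·x = 5.5: x = (5.5 − (-4.176471)) / 1.441176 = 6.714286

6.71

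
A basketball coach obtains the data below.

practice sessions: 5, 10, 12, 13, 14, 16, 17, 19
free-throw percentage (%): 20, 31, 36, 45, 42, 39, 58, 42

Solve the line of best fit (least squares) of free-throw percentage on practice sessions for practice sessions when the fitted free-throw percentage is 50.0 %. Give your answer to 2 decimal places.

18.59

n = 8, Σx = 106, Σy = 313, Σxy = 4423, Σx² = 1540
Sxx = Σx² − (Σx)²/n = 1540 − 1404.5 = 135.5
Sxy = Σxy − (Σx)(Σy)/n = 4423 − 4147.25 = 275.75
b = Sxy/Sxx = 275.75/135.5 = 2.035055
a = ȳ − b·x̄ = 39.125 − 2.035055·13.25 = 12.160517
Set a + b·x = 50.0: x = (50.0 − 12.160517) / 2.035055 = 18.593835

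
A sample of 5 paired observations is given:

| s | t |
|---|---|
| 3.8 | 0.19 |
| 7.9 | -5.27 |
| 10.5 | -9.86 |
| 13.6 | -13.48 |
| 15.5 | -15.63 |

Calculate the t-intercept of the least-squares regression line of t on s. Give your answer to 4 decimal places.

n = 5, Σx = 51.3, Σy = -44.05, Σxy = -570.034, Σx² = 612.31
Sxx = Σx² − (Σx)²/n = 612.31 − 526.338 = 85.972
Sxy = Σxy − (Σx)(Σy)/n = -570.034 − (-451.953) = -118.081
b = Sxy/Sxx = -118.081/85.972 = -1.373482
a = ȳ − b·x̄ = -8.81 − (-1.373482)·10.26 = 5.281926

5.2819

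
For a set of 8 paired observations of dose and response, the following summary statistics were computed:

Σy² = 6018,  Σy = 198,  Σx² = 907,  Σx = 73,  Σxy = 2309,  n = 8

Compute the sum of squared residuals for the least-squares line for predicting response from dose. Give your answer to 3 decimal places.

70.255

Sxx = Σx² − (Σx)²/n = 907 − 666.125 = 240.875
Sxy = Σxy − (Σx)(Σy)/n = 2309 − 1806.75 = 502.25
Syy = Σy² − (Σy)²/n = 6018 − 4900.5 = 1117.5
b = Sxy/Sxx = 502.25/240.875 = 2.085106
SSE = Syy − b·Sxy = 1117.5 − 2.085106·502.25 = 70.255319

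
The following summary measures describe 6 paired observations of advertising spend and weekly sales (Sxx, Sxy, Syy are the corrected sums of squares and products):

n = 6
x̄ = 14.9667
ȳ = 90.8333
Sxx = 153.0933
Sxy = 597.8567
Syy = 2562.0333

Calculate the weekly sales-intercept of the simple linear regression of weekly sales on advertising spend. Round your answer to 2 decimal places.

32.39

b = Sxy/Sxx = 597.8567/153.0933 = 3.905179
a = ȳ − b·x̄ = 90.8333 − 3.905179·14.9667 = 32.385661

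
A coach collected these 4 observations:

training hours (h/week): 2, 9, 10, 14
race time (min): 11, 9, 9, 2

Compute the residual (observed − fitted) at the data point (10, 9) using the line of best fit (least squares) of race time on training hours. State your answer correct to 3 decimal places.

n = 4, Σx = 35, Σy = 31, Σxy = 221, Σx² = 381
Sxx = Σx² − (Σx)²/n = 381 − 306.25 = 74.75
Sxy = Σxy − (Σx)(Σy)/n = 221 − 271.25 = -50.25
b = Sxy/Sxx = -50.25/74.75 = -0.672241
a = ȳ − b·x̄ = 7.75 − (-0.672241)·8.75 = 13.632107
ŷ(10) = 13.632107 + (-0.672241)·10 = 6.909699
residual = y − ŷ = 9 − 6.909699 = 2.090301

2.090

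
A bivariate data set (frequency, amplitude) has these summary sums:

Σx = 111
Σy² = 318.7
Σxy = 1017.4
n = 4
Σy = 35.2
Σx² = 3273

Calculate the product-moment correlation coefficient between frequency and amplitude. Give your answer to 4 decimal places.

0.9780

Sxx = Σx² − (Σx)²/n = 3273 − 3080.25 = 192.75
Sxy = Σxy − (Σx)(Σy)/n = 1017.4 − 976.8 = 40.6
Syy = Σy² − (Σy)²/n = 318.7 − 309.76 = 8.94
r = Sxy/√(Sxx·Syy) = 40.6/√(1723.185) = 40.6/41.511264 = 0.978048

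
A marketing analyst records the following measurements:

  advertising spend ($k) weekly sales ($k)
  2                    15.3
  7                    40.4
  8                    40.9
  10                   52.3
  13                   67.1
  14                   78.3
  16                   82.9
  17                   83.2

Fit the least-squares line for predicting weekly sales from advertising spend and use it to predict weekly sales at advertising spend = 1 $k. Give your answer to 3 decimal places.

10.267

n = 8, Σx = 87, Σy = 460.4, Σxy = 5872.9, Σx² = 1127
Sxx = Σx² − (Σx)²/n = 1127 − 946.125 = 180.875
Sxy = Σxy − (Σx)(Σy)/n = 5872.9 − 5006.85 = 866.05
b = Sxy/Sxx = 866.05/180.875 = 4.788113
a = ȳ − b·x̄ = 57.55 − 4.788113·10.875 = 5.479267
ŷ(1) = a + b·1 = 5.479267 + 4.788113·1 = 10.267381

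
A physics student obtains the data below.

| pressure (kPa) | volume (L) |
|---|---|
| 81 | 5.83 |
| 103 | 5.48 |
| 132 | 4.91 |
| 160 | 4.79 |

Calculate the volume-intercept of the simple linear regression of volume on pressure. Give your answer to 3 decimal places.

6.895

n = 4, Σx = 476, Σy = 21.01, Σxy = 2451.19, Σx² = 60194
Sxx = Σx² − (Σx)²/n = 60194 − 56644 = 3550
Sxy = Σxy − (Σx)(Σy)/n = 2451.19 − 2500.19 = -49
b = Sxy/Sxx = -49/3550 = -0.013803
a = ȳ − b·x̄ = 5.2525 − (-0.013803)·119 = 6.895035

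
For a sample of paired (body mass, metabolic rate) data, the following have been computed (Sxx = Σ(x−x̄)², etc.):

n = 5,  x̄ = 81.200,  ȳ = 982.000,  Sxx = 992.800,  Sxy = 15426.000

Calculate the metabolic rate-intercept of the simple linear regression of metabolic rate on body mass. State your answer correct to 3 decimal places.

b = Sxy/Sxx = 15426/992.8 = 15.537873
a = ȳ − b·x̄ = 982 − 15.537873·81.2 = -279.675262

-279.675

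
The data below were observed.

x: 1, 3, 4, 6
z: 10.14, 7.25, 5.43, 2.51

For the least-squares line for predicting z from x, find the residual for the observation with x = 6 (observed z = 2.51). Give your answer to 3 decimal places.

n = 4, Σx = 14, Σy = 25.33, Σxy = 68.67, Σx² = 62
Sxx = Σx² − (Σx)²/n = 62 − 49 = 13
Sxy = Σxy − (Σx)(Σy)/n = 68.67 − 88.655 = -19.985
b = Sxy/Sxx = -19.985/13 = -1.537308
a = ȳ − b·x̄ = 6.3325 − (-1.537308)·3.5 = 11.713077
ŷ(6) = 11.713077 + (-1.537308)·6 = 2.489231
residual = y − ŷ = 2.51 − 2.489231 = 0.020769

0.021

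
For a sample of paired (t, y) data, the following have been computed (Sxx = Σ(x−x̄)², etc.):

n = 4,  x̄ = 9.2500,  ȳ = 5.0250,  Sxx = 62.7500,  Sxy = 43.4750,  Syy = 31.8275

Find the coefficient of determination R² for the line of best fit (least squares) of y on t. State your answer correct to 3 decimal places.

R² = Sxy²/(Sxx·Syy) = (43.475)²/(62.75·31.8275) = 0.946374

0.946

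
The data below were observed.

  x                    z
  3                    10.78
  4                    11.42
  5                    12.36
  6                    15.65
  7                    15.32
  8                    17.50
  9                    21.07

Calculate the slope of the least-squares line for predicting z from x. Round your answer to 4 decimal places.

n = 7, Σx = 42, Σy = 104.1, Σxy = 670.59, Σx² = 280
Sxx = Σx² − (Σx)²/n = 280 − 252 = 28
Sxy = Σxy − (Σx)(Σy)/n = 670.59 − 624.6 = 45.99
b = Sxy/Sxx = 45.99/28 = 1.6425

1.6425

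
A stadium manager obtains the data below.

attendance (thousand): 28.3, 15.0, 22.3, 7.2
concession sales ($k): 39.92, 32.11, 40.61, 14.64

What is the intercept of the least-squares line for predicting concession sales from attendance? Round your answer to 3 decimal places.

9.556

n = 4, Σx = 72.8, Σy = 127.28, Σxy = 2622.397, Σx² = 1575.02
Sxx = Σx² − (Σx)²/n = 1575.02 − 1324.96 = 250.06
Sxy = Σxy − (Σx)(Σy)/n = 2622.397 − 2316.496 = 305.901
b = Sxy/Sxx = 305.901/250.06 = 1.223310
a = ȳ − b·x̄ = 31.82 − 1.223310·18.2 = 9.555751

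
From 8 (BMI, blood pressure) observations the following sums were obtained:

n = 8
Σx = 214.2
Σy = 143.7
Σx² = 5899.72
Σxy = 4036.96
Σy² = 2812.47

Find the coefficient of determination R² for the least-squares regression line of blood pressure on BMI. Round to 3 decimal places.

Sxx = Σx² − (Σx)²/n = 5899.72 − 5735.205 = 164.515
Sxy = Σxy − (Σx)(Σy)/n = 4036.96 − 3847.5675 = 189.3925
Syy = Σy² − (Σy)²/n = 2812.47 − 2581.21125 = 231.25875
R² = Sxy²/(Sxx·Syy) = (189.3925)²/(164.515·231.25875) = 0.942805

0.943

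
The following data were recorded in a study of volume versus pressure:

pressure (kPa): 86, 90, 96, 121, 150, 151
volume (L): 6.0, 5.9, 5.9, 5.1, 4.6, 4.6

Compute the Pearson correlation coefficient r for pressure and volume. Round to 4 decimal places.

-0.9928

n = 6, Σx = 694, Σy = 32.1, Σxy = 3615.1, Σx² = 84654, Σy² = 173.95
Sxx = Σx² − (Σx)²/n = 84654 − 80272.666667 = 4381.333333
Sxy = Σxy − (Σx)(Σy)/n = 3615.1 − 3712.9 = -97.8
Syy = Σy² − (Σy)²/n = 173.95 − 171.735 = 2.215
r = Sxy/√(Sxx·Syy) = -97.8/√(9704.653333) = -97.8/98.512199 = -0.992770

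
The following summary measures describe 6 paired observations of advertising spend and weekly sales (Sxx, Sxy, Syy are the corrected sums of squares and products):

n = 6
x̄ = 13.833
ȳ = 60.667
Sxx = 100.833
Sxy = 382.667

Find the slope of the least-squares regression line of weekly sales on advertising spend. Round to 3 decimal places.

b = Sxy/Sxx = 382.667/100.833 = 3.795057

3.795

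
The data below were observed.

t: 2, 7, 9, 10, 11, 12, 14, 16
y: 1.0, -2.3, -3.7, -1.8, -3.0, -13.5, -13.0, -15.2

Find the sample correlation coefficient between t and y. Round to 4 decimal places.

n = 8, Σx = 81, Σy = -51.5, Σxy = -685.6, Σx² = 951, Σy² = 614.51
Sxx = Σx² − (Σx)²/n = 951 − 820.125 = 130.875
Sxy = Σxy − (Σx)(Σy)/n = -685.6 − (-521.4375) = -164.1625
Syy = Σy² − (Σy)²/n = 614.51 − 331.53125 = 282.97875
r = Sxy/√(Sxx·Syy) = -164.1625/√(37034.843906) = -164.1625/192.444392 = -0.853039

-0.8530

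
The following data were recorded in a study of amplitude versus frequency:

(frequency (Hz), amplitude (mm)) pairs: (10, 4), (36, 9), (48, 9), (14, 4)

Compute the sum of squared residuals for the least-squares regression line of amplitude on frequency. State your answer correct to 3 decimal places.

n = 4, Σx = 108, Σy = 26, Σxy = 852, Σx² = 3896, Σy² = 194
Sxx = Σx² − (Σx)²/n = 3896 − 2916 = 980
Sxy = Σxy − (Σx)(Σy)/n = 852 − 702 = 150
Syy = Σy² − (Σy)²/n = 194 − 169 = 25
b = Sxy/Sxx = 150/980 = 0.153061
SSE = Syy − b·Sxy = 25 − 0.153061·150 = 2.040816

2.041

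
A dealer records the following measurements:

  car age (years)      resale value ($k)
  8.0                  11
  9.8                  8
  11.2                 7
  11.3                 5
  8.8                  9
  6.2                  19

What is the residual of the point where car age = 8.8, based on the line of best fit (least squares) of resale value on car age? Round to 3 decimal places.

-1.812

n = 6, Σx = 55.3, Σy = 59, Σxy = 498.3, Σx² = 529.05
Sxx = Σx² − (Σx)²/n = 529.05 − 509.681667 = 19.368333
Sxy = Σxy − (Σx)(Σy)/n = 498.3 − 543.783333 = -45.483333
b = Sxy/Sxx = -45.483333/19.368333 = -2.348335
a = ȳ − b·x̄ = 9.833333 − (-2.348335)·9.216667 = 31.477153
ŷ(8.8) = 31.477153 + (-2.348335)·8.8 = 10.811806
residual = y − ŷ = 9 − 10.811806 = -1.811806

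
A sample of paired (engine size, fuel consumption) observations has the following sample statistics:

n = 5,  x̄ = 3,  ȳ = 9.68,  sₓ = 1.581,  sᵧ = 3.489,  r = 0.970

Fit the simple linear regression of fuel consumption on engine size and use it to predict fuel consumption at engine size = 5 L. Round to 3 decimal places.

b = r · sᵧ/sₓ = 0.97 · 3.489/1.581 = 2.140626
a = ȳ − b·x̄ = 9.68 − 2.140626·3 = 3.258121
ŷ(5) = a + b·5 = 3.258121 + 2.140626·5 = 13.961252

13.961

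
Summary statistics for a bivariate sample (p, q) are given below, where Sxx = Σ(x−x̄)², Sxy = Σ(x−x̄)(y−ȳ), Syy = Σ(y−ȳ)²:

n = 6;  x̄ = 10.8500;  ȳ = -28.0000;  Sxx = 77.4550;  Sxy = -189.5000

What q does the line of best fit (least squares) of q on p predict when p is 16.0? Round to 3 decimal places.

-40.600

b = Sxy/Sxx = -189.5/77.455 = -2.446582
a = ȳ − b·x̄ = -28 − (-2.446582)·10.85 = -1.454587
ŷ(16.0) = a + b·16.0 = -1.454587 + (-2.446582)·16 = -40.599897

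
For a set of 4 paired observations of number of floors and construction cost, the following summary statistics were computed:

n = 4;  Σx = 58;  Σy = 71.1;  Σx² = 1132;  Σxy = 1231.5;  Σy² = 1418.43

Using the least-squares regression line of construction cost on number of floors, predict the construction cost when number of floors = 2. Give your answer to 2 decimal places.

9.16

Sxx = Σx² − (Σx)²/n = 1132 − 841 = 291
Sxy = Σxy − (Σx)(Σy)/n = 1231.5 − 1030.95 = 200.55
b = Sxy/Sxx = 200.55/291 = 0.689175
a = ȳ − b·x̄ = 17.775 − 0.689175·14.5 = 7.781959
ŷ(2) = a + b·2 = 7.781959 + 0.689175·2 = 9.160309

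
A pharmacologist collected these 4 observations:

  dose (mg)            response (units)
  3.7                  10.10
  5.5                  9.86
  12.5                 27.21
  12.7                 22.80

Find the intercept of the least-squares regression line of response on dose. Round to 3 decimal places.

1.830

n = 4, Σx = 34.4, Σy = 69.97, Σxy = 721.285, Σx² = 361.48
Sxx = Σx² − (Σx)²/n = 361.48 − 295.84 = 65.64
Sxy = Σxy − (Σx)(Σy)/n = 721.285 − 601.742 = 119.543
b = Sxy/Sxx = 119.543/65.64 = 1.821191
a = ȳ − b·x̄ = 17.4925 − 1.821191·8.6 = 1.830254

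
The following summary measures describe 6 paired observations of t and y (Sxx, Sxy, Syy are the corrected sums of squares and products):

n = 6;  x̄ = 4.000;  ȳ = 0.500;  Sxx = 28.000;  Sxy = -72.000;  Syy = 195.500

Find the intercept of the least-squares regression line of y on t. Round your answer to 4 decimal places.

b = Sxy/Sxx = -72/28 = -2.571429
a = ȳ − b·x̄ = 0.5 − (-2.571429)·4 = 10.785714

10.7857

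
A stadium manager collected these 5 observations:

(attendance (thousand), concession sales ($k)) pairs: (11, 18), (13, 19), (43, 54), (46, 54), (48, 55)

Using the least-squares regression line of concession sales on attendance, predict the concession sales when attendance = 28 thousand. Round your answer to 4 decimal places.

35.5672

n = 5, Σx = 161, Σy = 200, Σxy = 7891, Σx² = 6559
Sxx = Σx² − (Σx)²/n = 6559 − 5184.2 = 1374.8
Sxy = Σxy − (Σx)(Σy)/n = 7891 − 6440 = 1451
b = Sxy/Sxx = 1451/1374.8 = 1.055426
a = ȳ − b·x̄ = 40 − 1.055426·32.2 = 6.015275
ŷ(28) = a + b·28 = 6.015275 + 1.055426·28 = 35.567210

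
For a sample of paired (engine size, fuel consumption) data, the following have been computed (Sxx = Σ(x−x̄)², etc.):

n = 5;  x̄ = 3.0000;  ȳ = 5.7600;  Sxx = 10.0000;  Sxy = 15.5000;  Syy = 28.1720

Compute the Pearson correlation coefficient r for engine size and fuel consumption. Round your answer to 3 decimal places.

r = Sxy/√(Sxx·Syy) = 15.5/√(281.72) = 15.5/16.784517 = 0.923470

0.923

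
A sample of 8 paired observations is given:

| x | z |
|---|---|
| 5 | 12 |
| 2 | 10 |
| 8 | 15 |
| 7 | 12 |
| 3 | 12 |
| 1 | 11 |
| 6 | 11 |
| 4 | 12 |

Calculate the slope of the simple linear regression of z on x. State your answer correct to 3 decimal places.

0.417

n = 8, Σx = 36, Σy = 95, Σxy = 445, Σx² = 204
Sxx = Σx² − (Σx)²/n = 204 − 162 = 42
Sxy = Σxy − (Σx)(Σy)/n = 445 − 427.5 = 17.5
b = Sxy/Sxx = 17.5/42 = 0.416667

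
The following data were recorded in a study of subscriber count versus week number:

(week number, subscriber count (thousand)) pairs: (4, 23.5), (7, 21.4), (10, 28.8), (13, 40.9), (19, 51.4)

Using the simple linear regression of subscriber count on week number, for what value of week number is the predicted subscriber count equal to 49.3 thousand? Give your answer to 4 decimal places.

18.2453

n = 5, Σx = 53, Σy = 166, Σxy = 2040.1, Σx² = 695
Sxx = Σx² − (Σx)²/n = 695 − 561.8 = 133.2
Sxy = Σxy − (Σx)(Σy)/n = 2040.1 − 1759.6 = 280.5
b = Sxy/Sxx = 280.5/133.2 = 2.105856
a = ȳ − b·x̄ = 33.2 − 2.105856·10.6 = 10.877928
Set a + b·x = 49.3: x = (49.3 − 10.877928) / 2.105856 = 18.245348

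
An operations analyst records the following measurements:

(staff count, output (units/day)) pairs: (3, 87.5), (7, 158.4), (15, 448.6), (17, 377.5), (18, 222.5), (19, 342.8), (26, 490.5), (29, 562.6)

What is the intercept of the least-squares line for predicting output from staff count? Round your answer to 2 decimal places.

n = 8, Σx = 134, Σy = 2690.4, Σxy = 54104.4, Σx² = 2774
Sxx = Σx² − (Σx)²/n = 2774 − 2244.5 = 529.5
Sxy = Σxy − (Σx)(Σy)/n = 54104.4 − 45064.2 = 9040.2
b = Sxy/Sxx = 9040.2/529.5 = 17.073088
a = ȳ − b·x̄ = 336.3 − 17.073088·16.75 = 50.325779

50.33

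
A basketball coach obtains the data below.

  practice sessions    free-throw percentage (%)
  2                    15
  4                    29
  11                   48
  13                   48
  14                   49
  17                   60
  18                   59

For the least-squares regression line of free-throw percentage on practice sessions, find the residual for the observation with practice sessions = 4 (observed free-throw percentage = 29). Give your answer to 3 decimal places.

n = 7, Σx = 79, Σy = 308, Σxy = 4066, Σx² = 1119
Sxx = Σx² − (Σx)²/n = 1119 − 891.571429 = 227.428571
Sxy = Σxy − (Σx)(Σy)/n = 4066 − 3476 = 590
b = Sxy/Sxx = 590/227.428571 = 2.594221
a = ȳ − b·x̄ = 44 − 2.594221·11.285714 = 14.722362
ŷ(4) = 14.722362 + 2.594221·4 = 25.099246
residual = y − ŷ = 29 − 25.099246 = 3.900754

3.901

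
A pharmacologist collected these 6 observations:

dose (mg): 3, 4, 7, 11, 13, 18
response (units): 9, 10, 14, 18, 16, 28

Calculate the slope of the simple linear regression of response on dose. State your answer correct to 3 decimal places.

1.139

n = 6, Σx = 56, Σy = 95, Σxy = 1075, Σx² = 688
Sxx = Σx² − (Σx)²/n = 688 − 522.666667 = 165.333333
Sxy = Σxy − (Σx)(Σy)/n = 1075 − 886.666667 = 188.333333
b = Sxy/Sxx = 188.333333/165.333333 = 1.139113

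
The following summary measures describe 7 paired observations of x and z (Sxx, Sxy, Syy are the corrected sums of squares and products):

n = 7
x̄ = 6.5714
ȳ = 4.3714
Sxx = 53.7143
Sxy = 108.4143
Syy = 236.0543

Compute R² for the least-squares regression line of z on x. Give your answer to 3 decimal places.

0.927

R² = Sxy²/(Sxx·Syy) = (108.4143)²/(53.7143·236.0543) = 0.926982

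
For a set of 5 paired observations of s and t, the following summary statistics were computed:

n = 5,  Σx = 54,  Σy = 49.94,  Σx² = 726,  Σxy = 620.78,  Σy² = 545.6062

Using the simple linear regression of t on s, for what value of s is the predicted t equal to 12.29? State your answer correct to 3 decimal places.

Sxx = Σx² − (Σx)²/n = 726 − 583.2 = 142.8
Sxy = Σxy − (Σx)(Σy)/n = 620.78 − 539.352 = 81.428
b = Sxy/Sxx = 81.428/142.8 = 0.570224
a = ȳ − b·x̄ = 9.988 − 0.570224·10.8 = 3.829580
Set a + b·x = 12.29: x = (12.29 − 3.829580) / 0.570224 = 14.837009

14.837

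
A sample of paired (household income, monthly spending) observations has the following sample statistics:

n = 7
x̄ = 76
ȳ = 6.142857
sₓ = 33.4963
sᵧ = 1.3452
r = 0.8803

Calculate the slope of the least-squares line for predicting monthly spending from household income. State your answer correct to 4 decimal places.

0.0354

b = r · sᵧ/sₓ = 0.8803 · 1.3452/33.4963 = 0.035353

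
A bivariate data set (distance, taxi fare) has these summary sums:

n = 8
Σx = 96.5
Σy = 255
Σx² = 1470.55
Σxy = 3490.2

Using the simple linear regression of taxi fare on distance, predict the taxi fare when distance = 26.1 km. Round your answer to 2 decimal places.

Sxx = Σx² − (Σx)²/n = 1470.55 − 1164.03125 = 306.51875
Sxy = Σxy − (Σx)(Σy)/n = 3490.2 − 3075.9375 = 414.2625
b = Sxy/Sxx = 414.2625/306.51875 = 1.351508
a = ȳ − b·x̄ = 31.875 − 1.351508·12.0625 = 15.572436
ŷ(26.1) = a + b·26.1 = 15.572436 + 1.351508·26.1 = 50.846792

50.85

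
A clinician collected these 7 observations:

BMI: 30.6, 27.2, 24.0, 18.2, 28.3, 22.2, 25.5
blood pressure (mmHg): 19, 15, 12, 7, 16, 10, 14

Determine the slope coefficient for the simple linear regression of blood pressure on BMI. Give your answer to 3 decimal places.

0.961

n = 7, Σx = 176, Σy = 93, Σxy = 2436.6, Σx² = 4527.42
Sxx = Σx² − (Σx)²/n = 4527.42 − 4425.142857 = 102.277143
Sxy = Σxy − (Σx)(Σy)/n = 2436.6 − 2338.285714 = 98.314286
b = Sxy/Sxx = 98.314286/102.277143 = 0.961254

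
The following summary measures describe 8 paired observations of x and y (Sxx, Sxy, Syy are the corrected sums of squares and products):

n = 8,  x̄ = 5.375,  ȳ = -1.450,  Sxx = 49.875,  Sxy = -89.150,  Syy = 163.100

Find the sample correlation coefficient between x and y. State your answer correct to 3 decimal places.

r = Sxy/√(Sxx·Syy) = -89.15/√(8134.6125) = -89.15/90.192087 = -0.988446

-0.988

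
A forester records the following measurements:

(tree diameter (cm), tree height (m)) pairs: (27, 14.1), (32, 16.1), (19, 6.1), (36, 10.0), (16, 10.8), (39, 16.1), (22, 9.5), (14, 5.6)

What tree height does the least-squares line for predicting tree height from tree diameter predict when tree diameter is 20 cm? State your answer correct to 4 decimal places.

n = 8, Σx = 205, Σy = 88.3, Σxy = 2459.9, Σx² = 5867
Sxx = Σx² − (Σx)²/n = 5867 − 5253.125 = 613.875
Sxy = Σxy − (Σx)(Σy)/n = 2459.9 − 2262.6875 = 197.2125
b = Sxy/Sxx = 197.2125/613.875 = 0.321258
a = ȳ − b·x̄ = 11.0375 − 0.321258·25.625 = 2.805254
ŷ(20) = a + b·20 = 2.805254 + 0.321258·20 = 9.230422

9.2304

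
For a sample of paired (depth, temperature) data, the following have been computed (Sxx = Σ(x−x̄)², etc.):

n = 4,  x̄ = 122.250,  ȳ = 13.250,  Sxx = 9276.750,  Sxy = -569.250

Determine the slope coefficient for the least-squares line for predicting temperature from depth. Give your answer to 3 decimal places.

-0.061

b = Sxy/Sxx = -569.25/9276.75 = -0.061363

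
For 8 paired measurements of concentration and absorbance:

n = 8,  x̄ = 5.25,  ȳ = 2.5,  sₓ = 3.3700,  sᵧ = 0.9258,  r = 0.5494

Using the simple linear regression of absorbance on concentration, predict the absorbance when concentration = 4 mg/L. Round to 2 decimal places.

b = r · sᵧ/sₓ = 0.5494 · 0.9258/3.37 = 0.150930
a = ȳ − b·x̄ = 2.5 − 0.150930·5.25 = 1.707617
ŷ(4) = a + b·4 = 1.707617 + 0.150930·4 = 2.311337

2.31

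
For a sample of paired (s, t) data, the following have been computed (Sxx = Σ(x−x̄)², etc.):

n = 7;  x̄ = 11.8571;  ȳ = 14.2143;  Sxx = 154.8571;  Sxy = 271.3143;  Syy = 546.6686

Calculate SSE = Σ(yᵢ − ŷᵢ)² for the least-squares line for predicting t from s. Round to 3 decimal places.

b = Sxy/Sxx = 271.3143/154.8571 = 1.752030
SSE = Syy − b·Sxy = 546.6686 − 1.752030·271.3143 = 71.317781

71.318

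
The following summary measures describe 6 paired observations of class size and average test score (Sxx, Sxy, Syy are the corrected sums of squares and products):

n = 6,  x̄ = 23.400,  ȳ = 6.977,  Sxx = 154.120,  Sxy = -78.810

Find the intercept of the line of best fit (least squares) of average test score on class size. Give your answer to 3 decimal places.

b = Sxy/Sxx = -78.81/154.12 = -0.511355
a = ȳ − b·x̄ = 6.977 − (-0.511355)·23.4 = 18.942702

18.943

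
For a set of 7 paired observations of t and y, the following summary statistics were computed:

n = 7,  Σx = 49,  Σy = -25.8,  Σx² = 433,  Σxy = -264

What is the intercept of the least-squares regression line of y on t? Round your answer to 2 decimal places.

Sxx = Σx² − (Σx)²/n = 433 − 343 = 90
Sxy = Σxy − (Σx)(Σy)/n = -264 − (-180.6) = -83.4
b = Sxy/Sxx = -83.4/90 = -0.926667
a = ȳ − b·x̄ = -3.685714 − (-0.926667)·7 = 2.800952

2.80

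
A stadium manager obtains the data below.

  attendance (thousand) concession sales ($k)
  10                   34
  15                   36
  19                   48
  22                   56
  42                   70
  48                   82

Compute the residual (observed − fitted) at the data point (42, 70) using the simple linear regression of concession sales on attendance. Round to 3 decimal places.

-3.609

n = 6, Σx = 156, Σy = 326, Σxy = 9900, Σx² = 5238
Sxx = Σx² − (Σx)²/n = 5238 − 4056 = 1182
Sxy = Σxy − (Σx)(Σy)/n = 9900 − 8476 = 1424
b = Sxy/Sxx = 1424/1182 = 1.204738
a = ȳ − b·x̄ = 54.333333 − 1.204738·26 = 23.010152
ŷ(42) = 23.010152 + 1.204738·42 = 73.609137
residual = y − ŷ = 70 − 73.609137 = -3.609137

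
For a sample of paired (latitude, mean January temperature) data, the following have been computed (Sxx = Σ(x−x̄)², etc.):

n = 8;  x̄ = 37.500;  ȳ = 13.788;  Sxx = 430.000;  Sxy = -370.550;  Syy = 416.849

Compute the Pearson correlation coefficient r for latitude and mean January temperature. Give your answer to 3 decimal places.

r = Sxy/√(Sxx·Syy) = -370.55/√(179245.07) = -370.55/423.373440 = -0.875232

-0.875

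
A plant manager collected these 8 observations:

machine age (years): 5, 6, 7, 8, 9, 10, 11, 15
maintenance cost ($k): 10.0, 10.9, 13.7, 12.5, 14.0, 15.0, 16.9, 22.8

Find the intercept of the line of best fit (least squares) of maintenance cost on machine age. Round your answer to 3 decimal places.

n = 8, Σx = 71, Σy = 115.8, Σxy = 1115.2, Σx² = 701
Sxx = Σx² − (Σx)²/n = 701 − 630.125 = 70.875
Sxy = Σxy − (Σx)(Σy)/n = 1115.2 − 1027.725 = 87.475
b = Sxy/Sxx = 87.475/70.875 = 1.234215
a = ȳ − b·x̄ = 14.475 − 1.234215·8.875 = 3.521340

3.521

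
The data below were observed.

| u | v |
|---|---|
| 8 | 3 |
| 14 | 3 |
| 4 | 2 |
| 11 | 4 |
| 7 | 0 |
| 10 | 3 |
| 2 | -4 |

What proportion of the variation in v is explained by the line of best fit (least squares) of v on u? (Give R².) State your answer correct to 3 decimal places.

n = 7, Σx = 56, Σy = 11, Σxy = 140, Σx² = 550, Σy² = 63
Sxx = Σx² − (Σx)²/n = 550 − 448 = 102
Sxy = Σxy − (Σx)(Σy)/n = 140 − 88 = 52
Syy = Σy² − (Σy)²/n = 63 − 17.285714 = 45.714286
R² = Sxy²/(Sxx·Syy) = (52)²/(102·45.714286) = 0.579902

0.580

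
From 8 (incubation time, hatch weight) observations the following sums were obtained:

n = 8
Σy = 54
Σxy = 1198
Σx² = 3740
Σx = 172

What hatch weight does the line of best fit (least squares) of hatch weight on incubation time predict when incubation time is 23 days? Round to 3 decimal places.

8.071

Sxx = Σx² − (Σx)²/n = 3740 − 3698 = 42
Sxy = Σxy − (Σx)(Σy)/n = 1198 − 1161 = 37
b = Sxy/Sxx = 37/42 = 0.880952
a = ȳ − b·x̄ = 6.75 − 0.880952·21.5 = -12.190476
ŷ(23) = a + b·23 = -12.190476 + 0.880952·23 = 8.071429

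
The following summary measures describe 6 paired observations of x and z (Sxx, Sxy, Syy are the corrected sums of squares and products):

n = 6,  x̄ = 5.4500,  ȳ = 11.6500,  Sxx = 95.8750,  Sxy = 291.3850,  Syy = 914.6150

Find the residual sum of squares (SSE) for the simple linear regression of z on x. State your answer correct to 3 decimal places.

29.033

b = Sxy/Sxx = 291.385/95.875 = 3.039218
SSE = Syy − b·Sxy = 914.615 − 3.039218·291.385 = 29.032541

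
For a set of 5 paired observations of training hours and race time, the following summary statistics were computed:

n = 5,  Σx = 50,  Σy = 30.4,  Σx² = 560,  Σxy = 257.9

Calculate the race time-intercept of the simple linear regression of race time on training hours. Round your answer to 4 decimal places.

13.7633

Sxx = Σx² − (Σx)²/n = 560 − 500 = 60
Sxy = Σxy − (Σx)(Σy)/n = 257.9 − 304 = -46.1
b = Sxy/Sxx = -46.1/60 = -0.768333
a = ȳ − b·x̄ = 6.08 − (-0.768333)·10 = 13.763333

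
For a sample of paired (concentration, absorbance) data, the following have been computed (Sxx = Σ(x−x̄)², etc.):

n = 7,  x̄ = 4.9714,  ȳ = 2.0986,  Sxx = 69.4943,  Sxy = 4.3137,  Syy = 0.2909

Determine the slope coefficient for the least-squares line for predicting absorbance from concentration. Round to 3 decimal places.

0.062

b = Sxy/Sxx = 4.3137/69.4943 = 0.062073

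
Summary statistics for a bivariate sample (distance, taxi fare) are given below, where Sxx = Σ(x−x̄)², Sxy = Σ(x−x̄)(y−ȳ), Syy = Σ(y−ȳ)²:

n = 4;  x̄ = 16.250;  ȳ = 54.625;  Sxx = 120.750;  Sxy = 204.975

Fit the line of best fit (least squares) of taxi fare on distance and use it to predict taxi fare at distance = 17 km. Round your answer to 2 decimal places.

b = Sxy/Sxx = 204.975/120.75 = 1.697516
a = ȳ − b·x̄ = 54.625 − 1.697516·16.25 = 27.040373
ŷ(17) = a + b·17 = 27.040373 + 1.697516·17 = 55.898137

55.90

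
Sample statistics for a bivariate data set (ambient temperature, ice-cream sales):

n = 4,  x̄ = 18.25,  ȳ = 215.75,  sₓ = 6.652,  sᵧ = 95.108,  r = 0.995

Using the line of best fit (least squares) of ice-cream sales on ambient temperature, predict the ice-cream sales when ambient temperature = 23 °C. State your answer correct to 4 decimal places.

b = r · sᵧ/sₓ = 0.995 · 95.108/6.652 = 14.226167
a = ȳ − b·x̄ = 215.75 − 14.226167·18.25 = -43.877540
ŷ(23) = a + b·23 = -43.877540 + 14.226167·23 = 283.324291

283.3243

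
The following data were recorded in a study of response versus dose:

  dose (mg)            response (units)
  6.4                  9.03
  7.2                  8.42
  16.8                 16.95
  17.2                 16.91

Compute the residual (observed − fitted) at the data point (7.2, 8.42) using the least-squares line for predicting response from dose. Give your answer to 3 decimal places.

-0.653

n = 4, Σx = 47.6, Σy = 51.31, Σxy = 694.028, Σx² = 670.88
Sxx = Σx² − (Σx)²/n = 670.88 − 566.44 = 104.44
Sxy = Σxy − (Σx)(Σy)/n = 694.028 − 610.589 = 83.439
b = Sxy/Sxx = 83.439/104.44 = 0.798918
a = ȳ − b·x̄ = 12.8275 − 0.798918·11.9 = 3.320375
ŷ(7.2) = 3.320375 + 0.798918·7.2 = 9.072585
residual = y − ŷ = 8.42 − 9.072585 = -0.652585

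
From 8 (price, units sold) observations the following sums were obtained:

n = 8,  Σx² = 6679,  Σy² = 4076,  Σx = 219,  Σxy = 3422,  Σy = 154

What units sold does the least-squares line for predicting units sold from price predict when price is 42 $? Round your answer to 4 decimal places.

2.2753

Sxx = Σx² − (Σx)²/n = 6679 − 5995.125 = 683.875
Sxy = Σxy − (Σx)(Σy)/n = 3422 − 4215.75 = -793.75
b = Sxy/Sxx = -793.75/683.875 = -1.160665
a = ȳ − b·x̄ = 19.25 − (-1.160665)·27.375 = 51.023213
ŷ(42) = a + b·42 = 51.023213 + (-1.160665)·42 = 2.275270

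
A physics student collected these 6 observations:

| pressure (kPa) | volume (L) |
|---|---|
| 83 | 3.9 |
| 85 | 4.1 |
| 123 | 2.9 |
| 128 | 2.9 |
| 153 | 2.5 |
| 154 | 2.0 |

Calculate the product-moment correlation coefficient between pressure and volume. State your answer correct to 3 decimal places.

-0.976

n = 6, Σx = 726, Σy = 18.3, Σxy = 2090.6, Σx² = 92752, Σy² = 59.09
Sxx = Σx² − (Σx)²/n = 92752 − 87846 = 4906
Sxy = Σxy − (Σx)(Σy)/n = 2090.6 − 2214.3 = -123.7
Syy = Σy² − (Σy)²/n = 59.09 − 55.815 = 3.275
r = Sxy/√(Sxx·Syy) = -123.7/√(16067.15) = -123.7/126.756262 = -0.975889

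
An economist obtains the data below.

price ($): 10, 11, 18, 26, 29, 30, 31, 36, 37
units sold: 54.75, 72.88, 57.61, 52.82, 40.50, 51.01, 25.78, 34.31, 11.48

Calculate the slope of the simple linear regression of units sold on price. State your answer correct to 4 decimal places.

n = 9, Σx = 228, Σy = 401.14, Σxy = 8923.38, Σx² = 6588
Sxx = Σx² − (Σx)²/n = 6588 − 5776 = 812
Sxy = Σxy − (Σx)(Σy)/n = 8923.38 − 10162.213333 = -1238.833333
b = Sxy/Sxx = -1238.833333/812 = -1.525657

-1.5257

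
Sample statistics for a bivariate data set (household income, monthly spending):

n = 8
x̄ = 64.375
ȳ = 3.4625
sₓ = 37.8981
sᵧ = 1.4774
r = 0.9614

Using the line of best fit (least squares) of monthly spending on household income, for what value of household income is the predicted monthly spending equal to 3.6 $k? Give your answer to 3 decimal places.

68.044

b = r · sᵧ/sₓ = 0.9614 · 1.4774/37.8981 = 0.037479
a = ȳ − b·x̄ = 3.4625 − 0.037479·64.375 = 1.049807
Set a + b·x = 3.6: x = (3.6 − 1.049807) / 0.037479 = 68.043748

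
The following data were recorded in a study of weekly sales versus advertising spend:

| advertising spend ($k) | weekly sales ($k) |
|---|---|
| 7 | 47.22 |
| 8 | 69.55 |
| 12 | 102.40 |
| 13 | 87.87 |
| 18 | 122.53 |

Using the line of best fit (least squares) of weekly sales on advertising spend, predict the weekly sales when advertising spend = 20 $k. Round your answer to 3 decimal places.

138.205

n = 5, Σx = 58, Σy = 429.57, Σxy = 5463.59, Σx² = 750
Sxx = Σx² − (Σx)²/n = 750 − 672.8 = 77.2
Sxy = Σxy − (Σx)(Σy)/n = 5463.59 − 4983.012 = 480.578
b = Sxy/Sxx = 480.578/77.2 = 6.225104
a = ȳ − b·x̄ = 85.914 − 6.225104·11.6 = 13.702798
ŷ(20) = a + b·20 = 13.702798 + 6.225104·20 = 138.204870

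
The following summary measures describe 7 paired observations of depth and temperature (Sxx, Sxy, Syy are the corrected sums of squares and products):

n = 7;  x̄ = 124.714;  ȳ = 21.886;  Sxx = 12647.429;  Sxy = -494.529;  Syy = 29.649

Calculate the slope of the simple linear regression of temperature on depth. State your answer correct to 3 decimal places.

b = Sxy/Sxx = -494.529/12647.429 = -0.039101

-0.039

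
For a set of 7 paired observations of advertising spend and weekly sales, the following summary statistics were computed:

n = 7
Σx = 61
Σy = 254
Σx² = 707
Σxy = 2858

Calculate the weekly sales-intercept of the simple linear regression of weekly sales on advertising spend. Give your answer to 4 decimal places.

Sxx = Σx² − (Σx)²/n = 707 − 531.571429 = 175.428571
Sxy = Σxy − (Σx)(Σy)/n = 2858 − 2213.428571 = 644.571429
b = Sxy/Sxx = 644.571429/175.428571 = 3.674267
a = ȳ − b·x̄ = 36.285714 − 3.674267·8.714286 = 4.267101

4.2671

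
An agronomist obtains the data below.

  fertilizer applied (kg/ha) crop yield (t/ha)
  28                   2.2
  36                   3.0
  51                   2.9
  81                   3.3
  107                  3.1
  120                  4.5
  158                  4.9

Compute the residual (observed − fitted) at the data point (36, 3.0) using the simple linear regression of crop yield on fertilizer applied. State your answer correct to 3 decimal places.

0.425

n = 7, Σx = 581, Σy = 23.9, Σxy = 2230.7, Σx² = 62055
Sxx = Σx² − (Σx)²/n = 62055 − 48223 = 13832
Sxy = Σxy − (Σx)(Σy)/n = 2230.7 − 1983.7 = 247
b = Sxy/Sxx = 247/13832 = 0.017857
a = ȳ − b·x̄ = 3.414286 − 0.017857·83 = 1.932143
ŷ(36) = 1.932143 + 0.017857·36 = 2.575
residual = y − ŷ = 3.0 − 2.575 = 0.425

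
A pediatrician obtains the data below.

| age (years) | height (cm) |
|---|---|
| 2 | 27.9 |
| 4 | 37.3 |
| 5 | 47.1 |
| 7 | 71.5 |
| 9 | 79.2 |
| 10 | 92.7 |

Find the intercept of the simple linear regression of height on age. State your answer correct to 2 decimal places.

8.28

n = 6, Σx = 37, Σy = 355.7, Σxy = 2580.8, Σx² = 275
Sxx = Σx² − (Σx)²/n = 275 − 228.166667 = 46.833333
Sxy = Σxy − (Σx)(Σy)/n = 2580.8 − 2193.483333 = 387.316667
b = Sxy/Sxx = 387.316667/46.833333 = 8.270107
a = ȳ − b·x̄ = 59.283333 − 8.270107·6.166667 = 8.284342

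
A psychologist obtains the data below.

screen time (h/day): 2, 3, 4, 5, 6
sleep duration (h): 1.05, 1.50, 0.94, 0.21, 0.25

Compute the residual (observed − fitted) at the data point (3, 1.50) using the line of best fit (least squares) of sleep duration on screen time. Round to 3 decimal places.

n = 5, Σx = 20, Σy = 3.95, Σxy = 12.91, Σx² = 90
Sxx = Σx² − (Σx)²/n = 90 − 80 = 10
Sxy = Σxy − (Σx)(Σy)/n = 12.91 − 15.8 = -2.89
b = Sxy/Sxx = -2.89/10 = -0.289
a = ȳ − b·x̄ = 0.79 − (-0.289)·4 = 1.946
ŷ(3) = 1.946 + (-0.289)·3 = 1.079
residual = y − ŷ = 1.50 − 1.079 = 0.421

0.421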